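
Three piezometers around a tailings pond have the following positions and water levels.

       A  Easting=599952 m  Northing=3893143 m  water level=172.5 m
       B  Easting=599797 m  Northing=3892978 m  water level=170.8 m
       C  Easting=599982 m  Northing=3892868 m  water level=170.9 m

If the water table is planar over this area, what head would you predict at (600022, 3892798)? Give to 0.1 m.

With h = a·x + b·y + c and A as origin, the differences give:
  (-155)·a + (-165)·b = -1.7
  30·a + (-275)·b = -1.6
Eliminate b (×(-275) and ×(-165), subtract): 47575·a = 203.50 → a = ∂h/∂x = +0.004277
Back-substitute: b = ∂h/∂y = +0.006285.
h(600022, 3892798) = 172.5 + (+0.004277)·(70) + (+0.006285)·(-345) = 172.5 +0.299 -2.168 = 170.631 m.

170.6 m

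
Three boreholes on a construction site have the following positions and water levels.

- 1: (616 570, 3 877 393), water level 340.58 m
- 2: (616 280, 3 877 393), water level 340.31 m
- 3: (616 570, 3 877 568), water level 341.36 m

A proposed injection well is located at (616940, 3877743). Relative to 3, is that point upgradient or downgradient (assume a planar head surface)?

upgradient

∂h/∂x = (340.31 − 340.58) / (616280 − 616570) = +0.0009310
∂h/∂y = (341.36 − 340.58) / (3877568 − 3877393) = +0.004457
Head at (616940, 3877743) = 340.58 + (+0.0009310)·(370) + (+0.004457)·(350) = 342.48 m.
That is higher than the 341.36 m at 3, so the point is upgradient.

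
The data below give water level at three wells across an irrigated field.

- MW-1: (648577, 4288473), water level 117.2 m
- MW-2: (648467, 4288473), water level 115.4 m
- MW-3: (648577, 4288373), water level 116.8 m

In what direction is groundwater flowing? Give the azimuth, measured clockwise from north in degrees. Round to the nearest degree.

∂h/∂x = (115.4 − 117.2) / (648467 − 648577) = +0.01636
∂h/∂y = (116.8 − 117.2) / (4288373 − 4288473) = +0.004000
Flow direction (−∇h) has components (-0.01636 E, -0.004000 N).
Azimuth = atan2(E, N) = atan2(-0.01636, -0.004000) = 256.3° ≈ 256°.

256°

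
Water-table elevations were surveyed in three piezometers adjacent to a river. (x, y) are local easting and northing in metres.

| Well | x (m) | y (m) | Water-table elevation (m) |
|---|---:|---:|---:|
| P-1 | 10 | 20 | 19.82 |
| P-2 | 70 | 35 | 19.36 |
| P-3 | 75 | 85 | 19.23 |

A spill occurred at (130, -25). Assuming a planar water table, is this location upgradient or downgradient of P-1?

downgradient

With h = a·x + b·y + c and P-1 as origin, the differences give:
  60·a + 15·b = -0.46
  65·a + 65·b = -0.59
Eliminate b (×65 and ×15, subtract): 2925·a = -21.050 → a = ∂h/∂x = -0.007197
Back-substitute: b = ∂h/∂y = -0.001880.
Head at (130, -25) = 19.82 + (-0.007197)·(120) + (-0.001880)·(-45) = 19.04 m.
That is lower than the 19.82 m at P-1, so the point is downgradient.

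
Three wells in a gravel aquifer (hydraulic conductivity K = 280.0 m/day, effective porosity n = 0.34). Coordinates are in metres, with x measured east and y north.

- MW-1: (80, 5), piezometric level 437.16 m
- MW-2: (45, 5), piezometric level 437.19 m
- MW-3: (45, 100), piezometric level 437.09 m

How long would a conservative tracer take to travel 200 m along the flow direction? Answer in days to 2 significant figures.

Taking MW-1 as reference: MW-2−MW-1 = (-35, 0, +0.03); MW-3−MW-1 = (-35, 95, -0.07).
Determinant of the coordinate differences = (-35)·95 − (-35)·0 = -3325.
∂h/∂x = [(+0.03)·95 − (-0.07)·0] / -3325 = -0.0008571
∂h/∂y = [(-35)·(-0.07) − (-35)·(+0.03)] / -3325 = -0.001053
|∇h| = √(-0.0008571² + -0.001053²) = 0.001358
Seepage velocity v = K·i/n = 280.0 × 0.001358 / 0.34 = 1.118 m/day.
t = 200 / 1.118 = 178.9 days.

180 days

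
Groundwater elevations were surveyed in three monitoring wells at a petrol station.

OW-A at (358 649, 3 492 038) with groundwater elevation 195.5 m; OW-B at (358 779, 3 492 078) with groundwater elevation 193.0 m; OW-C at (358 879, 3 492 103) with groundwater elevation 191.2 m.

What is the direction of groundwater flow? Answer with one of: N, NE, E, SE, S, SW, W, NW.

NE

Differences from OW-A: to OW-B (Δx, Δy, Δh) = (130, 40, -2.5); to OW-C = (230, 65, -4.3).
Solve a·Δx + b·Δy = Δh: det = 130·65 − 230·40 = -750.
∂h/∂x = [(-2.5)·65 − (-4.3)·40] / -750 = -0.01267
∂h/∂y = [130·(-4.3) − 230·(-2.5)] / -750 = -0.02133
Flow = −∇h = (+0.01267 east, +0.02133 north), which points northeast.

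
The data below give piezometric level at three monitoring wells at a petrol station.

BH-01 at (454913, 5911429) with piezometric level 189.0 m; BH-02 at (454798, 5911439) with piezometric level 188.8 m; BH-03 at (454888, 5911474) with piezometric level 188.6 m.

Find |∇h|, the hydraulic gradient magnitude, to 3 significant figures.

Differences from BH-01: to BH-02 (Δx, Δy, Δh) = (-115, 10, -0.2); to BH-03 = (-25, 45, -0.4).
Determinant of the coordinate differences = (-115)·45 − (-25)·10 = -4925.
∂h/∂x = [(-0.2)·45 − (-0.4)·10] / -4925 = +0.001015
∂h/∂y = [(-115)·(-0.4) − (-25)·(-0.2)] / -4925 = -0.008325
|∇h| = √(0.001015² + -0.008325²) = 0.008387

0.00839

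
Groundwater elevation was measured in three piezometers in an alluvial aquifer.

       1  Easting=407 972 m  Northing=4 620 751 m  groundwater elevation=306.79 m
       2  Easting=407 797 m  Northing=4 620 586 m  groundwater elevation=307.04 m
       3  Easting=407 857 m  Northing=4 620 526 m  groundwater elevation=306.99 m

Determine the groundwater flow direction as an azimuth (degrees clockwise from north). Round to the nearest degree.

075°

Taking 1 as reference: 2−1 = (-175, -165, +0.25); 3−1 = (-115, -225, +0.20).
Determinant of the coordinate differences = (-175)·(-225) − (-115)·(-165) = 20400.
∂h/∂x = [(+0.25)·(-225) − (+0.20)·(-165)] / 20400 = -0.001140
∂h/∂y = [(-175)·(+0.20) − (-115)·(+0.25)] / 20400 = -0.0003064
Flow direction (−∇h) has components (+0.001140 E, +0.0003064 N).
Azimuth = atan2(E, N) = atan2(+0.001140, +0.0003064) = 75.0° ≈ 075°.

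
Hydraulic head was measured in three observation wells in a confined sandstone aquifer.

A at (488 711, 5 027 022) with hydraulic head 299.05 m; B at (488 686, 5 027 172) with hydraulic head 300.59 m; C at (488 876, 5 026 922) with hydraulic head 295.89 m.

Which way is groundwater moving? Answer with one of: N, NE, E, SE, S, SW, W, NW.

SE

With h = a·x + b·y + c and A as origin, the differences give:
  (-25)·a + 150·b = +1.54
  165·a + (-100)·b = -3.16
Eliminate b (×(-100) and ×150, subtract): -22250·a = 320.000 → a = ∂h/∂x = -0.01438
Back-substitute: b = ∂h/∂y = +0.007870.
Flow = −∇h = (+0.01438 east, -0.007870 north), which points southeast.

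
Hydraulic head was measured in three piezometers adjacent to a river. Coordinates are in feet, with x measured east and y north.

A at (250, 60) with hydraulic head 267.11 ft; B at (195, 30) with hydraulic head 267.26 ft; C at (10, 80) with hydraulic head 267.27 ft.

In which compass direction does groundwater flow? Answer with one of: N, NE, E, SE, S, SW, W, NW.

N

Taking A as reference: B−A = (-55, -30, +0.15); C−A = (-240, 20, +0.16).
Solve a·Δx + b·Δy = Δh: det = (-55)·20 − (-240)·(-30) = -8300.
∂h/∂x = [(+0.15)·20 − (+0.16)·(-30)] / -8300 = -0.0009398
∂h/∂y = [(-55)·(+0.16) − (-240)·(+0.15)] / -8300 = -0.003277
Flow = −∇h = (+0.0009398 east, +0.003277 north), which points north.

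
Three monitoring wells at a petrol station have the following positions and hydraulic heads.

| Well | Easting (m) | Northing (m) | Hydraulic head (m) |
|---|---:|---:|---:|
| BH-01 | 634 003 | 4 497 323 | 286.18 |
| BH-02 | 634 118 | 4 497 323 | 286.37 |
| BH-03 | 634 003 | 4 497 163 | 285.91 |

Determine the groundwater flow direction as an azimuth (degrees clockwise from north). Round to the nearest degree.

224°

∂h/∂x = (286.37 − 286.18) / (634118 − 634003) = +0.001652
∂h/∂y = (285.91 − 286.18) / (4497163 − 4497323) = +0.001687
Flow direction (−∇h) has components (-0.001652 E, -0.001687 N).
Azimuth = atan2(E, N) = atan2(-0.001652, -0.001687) = 224.4° ≈ 224°.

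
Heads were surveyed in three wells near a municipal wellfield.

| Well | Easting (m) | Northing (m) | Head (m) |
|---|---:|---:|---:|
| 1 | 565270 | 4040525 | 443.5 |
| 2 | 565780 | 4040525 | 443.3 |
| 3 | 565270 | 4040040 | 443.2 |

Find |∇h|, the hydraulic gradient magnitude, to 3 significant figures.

∂h/∂x = (443.3 − 443.5) / (565780 − 565270) = -0.0003922
∂h/∂y = (443.2 − 443.5) / (4040040 − 4040525) = +0.0006186
|∇h| = √(-0.0003922² + 0.0006186²) = 0.0007325

0.000732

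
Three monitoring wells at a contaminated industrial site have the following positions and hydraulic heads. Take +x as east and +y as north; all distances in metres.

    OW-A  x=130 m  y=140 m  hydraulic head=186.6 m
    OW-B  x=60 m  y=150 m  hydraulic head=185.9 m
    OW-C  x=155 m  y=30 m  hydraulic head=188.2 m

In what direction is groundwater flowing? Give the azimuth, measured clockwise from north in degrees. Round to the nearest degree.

327°

Differences from OW-A: to OW-B (Δx, Δy, Δh) = (-70, 10, -0.7); to OW-C = (25, -110, +1.6).
Solve a·Δx + b·Δy = Δh: det = (-70)·(-110) − 25·10 = 7450.
∂h/∂x = [(-0.7)·(-110) − (+1.6)·10] / 7450 = +0.008188
∂h/∂y = [(-70)·(+1.6) − 25·(-0.7)] / 7450 = -0.01268
Flow direction (−∇h) has components (-0.008188 E, +0.01268 N).
Azimuth = atan2(E, N) = atan2(-0.008188, +0.01268) = 327.2° ≈ 327°.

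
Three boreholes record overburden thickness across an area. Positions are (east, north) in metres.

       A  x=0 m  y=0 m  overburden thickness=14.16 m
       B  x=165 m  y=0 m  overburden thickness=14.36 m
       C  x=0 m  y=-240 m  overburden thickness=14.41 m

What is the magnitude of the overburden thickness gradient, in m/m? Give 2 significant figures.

0.0016 m/m

∂d/∂x = (14.36 − 14.16) / (165 − 0) = +0.001212
∂d/∂y = (14.41 − 14.16) / (-240 − 0) = -0.001042
|∇f| = √(0.001212² + -0.001042²) = 0.001598 m/m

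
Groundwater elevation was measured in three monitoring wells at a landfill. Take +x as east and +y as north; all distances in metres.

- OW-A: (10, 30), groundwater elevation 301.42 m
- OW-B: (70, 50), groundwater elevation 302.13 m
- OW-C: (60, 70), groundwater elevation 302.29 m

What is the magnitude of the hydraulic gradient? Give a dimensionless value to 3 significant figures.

With h = a·x + b·y + c and OW-A as origin, the differences give:
  60·a + 20·b = +0.71
  50·a + 40·b = +0.87
Eliminate b (×40 and ×20, subtract): 1400·a = 11.000 → a = ∂h/∂x = +0.007857
Back-substitute: b = ∂h/∂y = +0.01193.
|∇h| = √(0.007857² + 0.01193²) = 0.01428

0.0143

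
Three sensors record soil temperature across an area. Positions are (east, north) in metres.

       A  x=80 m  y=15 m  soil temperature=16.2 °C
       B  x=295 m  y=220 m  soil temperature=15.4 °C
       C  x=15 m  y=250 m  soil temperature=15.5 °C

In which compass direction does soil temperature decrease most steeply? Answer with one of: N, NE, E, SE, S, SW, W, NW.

N

With T = a·x + b·y + c and A as origin, the differences give:
  215·a + 205·b = -0.8
  (-65)·a + 235·b = -0.7
Eliminate b (×235 and ×205, subtract): 63850·a = -44.50 → a = ∂T/∂x = -0.0006969
Back-substitute: b = ∂T/∂y = -0.003171.
Steepest decrease is along −∇f = (+0.0006969 E, +0.003171 N) → north.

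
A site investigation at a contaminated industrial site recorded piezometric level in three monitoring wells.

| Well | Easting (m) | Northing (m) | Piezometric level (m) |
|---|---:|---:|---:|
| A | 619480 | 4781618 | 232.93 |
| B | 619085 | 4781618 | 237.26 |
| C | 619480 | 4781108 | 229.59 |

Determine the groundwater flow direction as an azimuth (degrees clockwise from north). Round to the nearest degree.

121°

∂h/∂x = (237.26 − 232.93) / (619085 − 619480) = -0.01096
∂h/∂y = (229.59 − 232.93) / (4781108 − 4781618) = +0.006549
Flow direction (−∇h) has components (+0.01096 E, -0.006549 N).
Azimuth = atan2(E, N) = atan2(+0.01096, -0.006549) = 120.9° ≈ 121°.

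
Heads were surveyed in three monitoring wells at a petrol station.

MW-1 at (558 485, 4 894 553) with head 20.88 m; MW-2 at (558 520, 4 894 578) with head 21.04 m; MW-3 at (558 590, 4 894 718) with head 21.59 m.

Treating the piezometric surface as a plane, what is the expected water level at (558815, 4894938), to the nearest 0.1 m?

22.8 m

Differences from MW-1: to MW-2 (Δx, Δy, Δh) = (35, 25, +0.16); to MW-3 = (105, 165, +0.71).
Solve a·Δx + b·Δy = Δh: det = 35·165 − 105·25 = 3150.
∂h/∂x = [(+0.16)·165 − (+0.71)·25] / 3150 = +0.002746
∂h/∂y = [35·(+0.71) − 105·(+0.16)] / 3150 = +0.002556
h(558815, 4894938) = 20.88 + (+0.002746)·(330) + (+0.002556)·(385) = 20.88 +0.906 +0.984 = 22.770 m.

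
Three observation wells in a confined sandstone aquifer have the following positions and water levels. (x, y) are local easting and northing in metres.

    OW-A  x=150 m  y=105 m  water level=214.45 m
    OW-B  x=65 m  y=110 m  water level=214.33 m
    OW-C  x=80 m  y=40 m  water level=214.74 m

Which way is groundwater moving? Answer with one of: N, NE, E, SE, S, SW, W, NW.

Differences from OW-A: to OW-B (Δx, Δy, Δh) = (-85, 5, -0.12); to OW-C = (-70, -65, +0.29).
Solve a·Δx + b·Δy = Δh: det = (-85)·(-65) − (-70)·5 = 5875.
∂h/∂x = [(-0.12)·(-65) − (+0.29)·5] / 5875 = +0.001081
∂h/∂y = [(-85)·(+0.29) − (-70)·(-0.12)] / 5875 = -0.005626
Flow = −∇h = (-0.001081 east, +0.005626 north), which points north.

N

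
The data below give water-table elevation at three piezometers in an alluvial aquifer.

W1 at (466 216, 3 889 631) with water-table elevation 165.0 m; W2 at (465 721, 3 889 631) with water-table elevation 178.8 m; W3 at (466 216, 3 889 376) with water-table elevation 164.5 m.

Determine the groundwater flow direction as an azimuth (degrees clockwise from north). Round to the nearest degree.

∂h/∂x = (178.8 − 165.0) / (465721 − 466216) = -0.02788
∂h/∂y = (164.5 − 165.0) / (3889376 − 3889631) = +0.001961
Flow direction (−∇h) has components (+0.02788 E, -0.001961 N).
Azimuth = atan2(E, N) = atan2(+0.02788, -0.001961) = 94.0° ≈ 094°.

094°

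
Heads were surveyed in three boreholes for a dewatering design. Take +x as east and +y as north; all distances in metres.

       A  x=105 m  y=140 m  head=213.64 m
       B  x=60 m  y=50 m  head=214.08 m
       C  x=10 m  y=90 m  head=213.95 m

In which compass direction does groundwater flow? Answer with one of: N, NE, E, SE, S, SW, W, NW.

N

Taking A as reference: B−A = (-45, -90, +0.44); C−A = (-95, -50, +0.31).
Solve a·Δx + b·Δy = Δh: det = (-45)·(-50) − (-95)·(-90) = -6300.
∂h/∂x = [(+0.44)·(-50) − (+0.31)·(-90)] / -6300 = -0.0009365
∂h/∂y = [(-45)·(+0.31) − (-95)·(+0.44)] / -6300 = -0.004421
Flow = −∇h = (+0.0009365 east, +0.004421 north), which points north.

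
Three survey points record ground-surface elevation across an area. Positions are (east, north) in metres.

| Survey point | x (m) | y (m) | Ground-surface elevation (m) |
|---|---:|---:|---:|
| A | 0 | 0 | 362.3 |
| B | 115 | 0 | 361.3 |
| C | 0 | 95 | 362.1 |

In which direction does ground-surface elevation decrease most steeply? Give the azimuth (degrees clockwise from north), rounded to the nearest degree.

∂z/∂x = (361.3 − 362.3) / (115 − 0) = -0.008696
∂z/∂y = (362.1 − 362.3) / (95 − 0) = -0.002105
Steepest decrease is along −∇f: components (+0.008696 E, +0.002105 N).
Azimuth = atan2(+0.008696, +0.002105) = 76.4° ≈ 076°.

076°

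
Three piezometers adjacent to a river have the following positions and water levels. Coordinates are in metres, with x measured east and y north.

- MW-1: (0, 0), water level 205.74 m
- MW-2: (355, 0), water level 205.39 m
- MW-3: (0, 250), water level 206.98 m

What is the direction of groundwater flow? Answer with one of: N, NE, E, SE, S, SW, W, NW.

S

∂h/∂x = (205.39 − 205.74) / (355 − 0) = -0.0009859
∂h/∂y = (206.98 − 205.74) / (250 − 0) = +0.004960
Flow = −∇h = (+0.0009859 east, -0.004960 north), which points south.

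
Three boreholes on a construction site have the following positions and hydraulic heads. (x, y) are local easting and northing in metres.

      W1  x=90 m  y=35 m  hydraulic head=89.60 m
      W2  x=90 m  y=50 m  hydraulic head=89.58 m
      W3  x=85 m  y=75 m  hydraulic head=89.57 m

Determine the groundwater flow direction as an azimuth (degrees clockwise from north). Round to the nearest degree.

Taking W1 as reference: W2−W1 = (0, 15, -0.02); W3−W1 = (-5, 40, -0.03).
Determinant of the coordinate differences = 0·40 − (-5)·15 = 75.
∂h/∂x = [(-0.02)·40 − (-0.03)·15] / 75 = -0.004667
∂h/∂y = [0·(-0.03) − (-5)·(-0.02)] / 75 = -0.001333
Flow direction (−∇h) has components (+0.004667 E, +0.001333 N).
Azimuth = atan2(E, N) = atan2(+0.004667, +0.001333) = 74.1° ≈ 074°.

074°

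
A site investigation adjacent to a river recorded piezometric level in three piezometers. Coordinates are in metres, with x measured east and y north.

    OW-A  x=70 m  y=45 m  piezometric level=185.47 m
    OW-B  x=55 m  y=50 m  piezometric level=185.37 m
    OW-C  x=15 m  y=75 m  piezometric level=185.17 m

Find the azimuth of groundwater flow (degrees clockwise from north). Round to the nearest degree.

Differences from OW-A: to OW-B (Δx, Δy, Δh) = (-15, 5, -0.10); to OW-C = (-55, 30, -0.30).
Determinant of the coordinate differences = (-15)·30 − (-55)·5 = -175.
∂h/∂x = [(-0.10)·30 − (-0.30)·5] / -175 = +0.008571
∂h/∂y = [(-15)·(-0.30) − (-55)·(-0.10)] / -175 = +0.005714
Flow direction (−∇h) has components (-0.008571 E, -0.005714 N).
Azimuth = atan2(E, N) = atan2(-0.008571, -0.005714) = 236.3° ≈ 236°.

236°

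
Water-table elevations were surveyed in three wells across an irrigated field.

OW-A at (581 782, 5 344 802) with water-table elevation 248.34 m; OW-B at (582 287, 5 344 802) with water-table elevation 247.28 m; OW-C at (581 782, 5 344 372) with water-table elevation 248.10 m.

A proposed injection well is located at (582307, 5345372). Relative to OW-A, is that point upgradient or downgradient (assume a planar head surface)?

∂h/∂x = (247.28 − 248.34) / (582287 − 581782) = -0.002099
∂h/∂y = (248.10 − 248.34) / (5344372 − 5344802) = +0.0005581
Head at (582307, 5345372) = 248.34 + (-0.002099)·(525) + (+0.0005581)·(570) = 247.56 m.
That is lower than the 248.34 m at OW-A, so the point is downgradient.

downgradient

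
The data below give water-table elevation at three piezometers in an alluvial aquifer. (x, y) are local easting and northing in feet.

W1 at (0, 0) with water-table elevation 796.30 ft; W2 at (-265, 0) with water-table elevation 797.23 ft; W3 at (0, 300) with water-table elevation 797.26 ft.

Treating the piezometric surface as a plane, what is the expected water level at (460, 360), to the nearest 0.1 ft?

∂h/∂x = (797.23 − 796.30) / (-265 − 0) = -0.003509
∂h/∂y = (797.26 − 796.30) / (300 − 0) = +0.003200
h(460, 360) = 796.30 + (-0.003509)·(460) + (+0.003200)·(360) = 796.30 -1.614 +1.152 = 795.838 ft.

795.8 ft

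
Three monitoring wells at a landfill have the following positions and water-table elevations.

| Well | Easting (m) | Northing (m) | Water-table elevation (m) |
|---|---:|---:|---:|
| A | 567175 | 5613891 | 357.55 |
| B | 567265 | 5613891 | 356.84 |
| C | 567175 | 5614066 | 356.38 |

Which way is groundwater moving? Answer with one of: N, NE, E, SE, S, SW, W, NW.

NE

∂h/∂x = (356.84 − 357.55) / (567265 − 567175) = -0.007889
∂h/∂y = (356.38 − 357.55) / (5614066 − 5613891) = -0.006686
Flow = −∇h = (+0.007889 east, +0.006686 north), which points northeast.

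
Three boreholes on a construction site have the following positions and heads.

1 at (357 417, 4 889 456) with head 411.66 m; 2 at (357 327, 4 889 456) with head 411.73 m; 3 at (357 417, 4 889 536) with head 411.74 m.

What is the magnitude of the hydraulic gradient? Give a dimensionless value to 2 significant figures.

∂h/∂x = (411.73 − 411.66) / (357327 − 357417) = -0.0007778
∂h/∂y = (411.74 − 411.66) / (4889536 − 4889456) = +0.0010000
|∇h| = √(-0.0007778² + 0.0010000²) = 0.001267

0.0013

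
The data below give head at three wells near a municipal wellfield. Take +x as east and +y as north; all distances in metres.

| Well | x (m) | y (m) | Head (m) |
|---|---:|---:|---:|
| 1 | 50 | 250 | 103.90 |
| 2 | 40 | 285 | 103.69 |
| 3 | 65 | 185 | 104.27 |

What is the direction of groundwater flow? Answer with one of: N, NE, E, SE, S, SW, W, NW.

NW

Taking 1 as reference: 2−1 = (-10, 35, -0.21); 3−1 = (15, -65, +0.37).
Solve a·Δx + b·Δy = Δh: det = (-10)·(-65) − 15·35 = 125.
∂h/∂x = [(-0.21)·(-65) − (+0.37)·35] / 125 = +0.005600
∂h/∂y = [(-10)·(+0.37) − 15·(-0.21)] / 125 = -0.004400
Flow = −∇h = (-0.005600 east, +0.004400 north), which points northwest.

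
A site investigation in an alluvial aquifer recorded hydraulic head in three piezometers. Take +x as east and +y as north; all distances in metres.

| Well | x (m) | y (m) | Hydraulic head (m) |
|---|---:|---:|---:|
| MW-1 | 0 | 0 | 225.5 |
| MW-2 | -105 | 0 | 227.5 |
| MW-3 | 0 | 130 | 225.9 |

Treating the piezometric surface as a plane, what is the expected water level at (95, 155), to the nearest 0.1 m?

∂h/∂x = (227.5 − 225.5) / (-105 − 0) = -0.01905
∂h/∂y = (225.9 − 225.5) / (130 − 0) = +0.003077
h(95, 155) = 225.5 + (-0.01905)·(95) + (+0.003077)·(155) = 225.5 -1.810 +0.477 = 224.167 m.

224.2 m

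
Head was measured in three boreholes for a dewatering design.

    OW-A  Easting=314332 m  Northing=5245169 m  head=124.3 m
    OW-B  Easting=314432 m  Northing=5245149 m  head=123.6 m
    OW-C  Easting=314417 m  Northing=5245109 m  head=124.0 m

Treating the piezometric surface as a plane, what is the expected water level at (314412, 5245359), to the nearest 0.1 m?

Three-point gradient (reference OW-A): Δ to OW-B = (100, -20, -0.7), Δ to OW-C = (85, -60, -0.3).
∂h/∂x = -0.008372, ∂h/∂y = -0.006860 (det = -4300).
h(314412, 5245359) = 124.3 + (-0.008372)·(80) + (-0.006860)·(190) = 124.3 -0.670 -1.303 = 122.327 m.

122.3 m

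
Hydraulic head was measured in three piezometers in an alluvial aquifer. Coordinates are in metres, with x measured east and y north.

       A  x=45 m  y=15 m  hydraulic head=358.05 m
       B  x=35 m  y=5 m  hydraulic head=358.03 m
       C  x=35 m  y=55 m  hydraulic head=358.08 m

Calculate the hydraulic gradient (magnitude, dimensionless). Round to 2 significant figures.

0.0014

Taking A as reference: B−A = (-10, -10, -0.02); C−A = (-10, 40, +0.03).
Determinant of the coordinate differences = (-10)·40 − (-10)·(-10) = -500.
∂h/∂x = [(-0.02)·40 − (+0.03)·(-10)] / -500 = +0.001000
∂h/∂y = [(-10)·(+0.03) − (-10)·(-0.02)] / -500 = +0.001000
|∇h| = √(0.001000² + 0.001000²) = 0.001414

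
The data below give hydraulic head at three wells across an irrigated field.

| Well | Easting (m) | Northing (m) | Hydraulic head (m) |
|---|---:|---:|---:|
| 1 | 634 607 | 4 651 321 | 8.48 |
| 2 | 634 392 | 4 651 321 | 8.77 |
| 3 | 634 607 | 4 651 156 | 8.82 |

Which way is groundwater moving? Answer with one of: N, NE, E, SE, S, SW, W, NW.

NE

∂h/∂x = (8.77 − 8.48) / (634392 − 634607) = -0.001349
∂h/∂y = (8.82 − 8.48) / (4651156 − 4651321) = -0.002061
Flow = −∇h = (+0.001349 east, +0.002061 north), which points northeast.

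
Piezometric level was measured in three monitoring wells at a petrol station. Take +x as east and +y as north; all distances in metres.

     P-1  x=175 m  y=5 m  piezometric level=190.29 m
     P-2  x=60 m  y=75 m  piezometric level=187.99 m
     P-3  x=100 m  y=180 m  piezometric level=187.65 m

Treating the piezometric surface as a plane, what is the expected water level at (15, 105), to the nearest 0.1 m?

Three-point gradient (reference P-1): Δ to P-2 = (-115, 70, -2.30), Δ to P-3 = (-75, 175, -2.64).
∂h/∂x = +0.01464, ∂h/∂y = -0.008813 (det = -14875).
h(15, 105) = 190.29 + (+0.01464)·(-160) + (-0.008813)·(100) = 190.29 -2.342 -0.881 = 187.067 m.

187.1 m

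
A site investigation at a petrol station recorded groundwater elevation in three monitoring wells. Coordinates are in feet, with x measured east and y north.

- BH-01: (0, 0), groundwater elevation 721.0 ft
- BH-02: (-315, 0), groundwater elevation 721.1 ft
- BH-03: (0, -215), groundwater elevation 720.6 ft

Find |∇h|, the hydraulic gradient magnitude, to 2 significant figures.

∂h/∂x = (721.1 − 721.0) / (-315 − 0) = -0.0003175
∂h/∂y = (720.6 − 721.0) / (-215 − 0) = +0.001860
|∇h| = √(-0.0003175² + 0.001860²) = 0.001887

0.0019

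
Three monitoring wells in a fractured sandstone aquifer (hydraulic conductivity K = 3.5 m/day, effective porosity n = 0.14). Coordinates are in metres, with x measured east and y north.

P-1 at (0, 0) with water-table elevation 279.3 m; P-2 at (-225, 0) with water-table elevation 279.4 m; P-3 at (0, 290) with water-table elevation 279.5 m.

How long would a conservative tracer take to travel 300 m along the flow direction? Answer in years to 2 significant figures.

40 years

∂h/∂x = (279.4 − 279.3) / (-225 − 0) = -0.0004444
∂h/∂y = (279.5 − 279.3) / (290 − 0) = +0.0006897
|∇h| = √(-0.0004444² + 0.0006897²) = 0.0008205
Seepage velocity v = K·i/n = 3.5 × 0.0008205 / 0.14 = 0.02051 m/day.
t = 300 / 0.02051 = 1.463e+04 days = 40.1 years.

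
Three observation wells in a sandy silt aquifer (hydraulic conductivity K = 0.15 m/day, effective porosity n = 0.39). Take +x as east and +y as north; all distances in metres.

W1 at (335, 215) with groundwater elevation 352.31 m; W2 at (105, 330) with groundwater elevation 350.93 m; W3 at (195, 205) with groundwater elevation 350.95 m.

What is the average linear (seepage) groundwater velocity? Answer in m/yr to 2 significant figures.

1.6 m/yr

Differences from W1: to W2 (Δx, Δy, Δh) = (-230, 115, -1.38); to W3 = (-140, -10, -1.36).
Determinant of the coordinate differences = (-230)·(-10) − (-140)·115 = 18400.
∂h/∂x = [(-1.38)·(-10) − (-1.36)·115] / 18400 = +0.009250
∂h/∂y = [(-230)·(-1.36) − (-140)·(-1.38)] / 18400 = +0.006500
|∇h| = √(0.009250² + 0.006500²) = 0.01131
Seepage velocity v = K·i/n = 0.15 × 0.01131 / 0.39 = 0.00435 m/day = 1.589 m/yr.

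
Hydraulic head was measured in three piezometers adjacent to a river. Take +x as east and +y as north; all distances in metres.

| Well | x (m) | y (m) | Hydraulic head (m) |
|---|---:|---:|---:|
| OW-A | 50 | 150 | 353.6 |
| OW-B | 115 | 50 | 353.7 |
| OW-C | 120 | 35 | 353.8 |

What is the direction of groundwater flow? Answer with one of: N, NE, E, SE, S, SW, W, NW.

NE

With h = a·x + b·y + c and OW-A as origin, the differences give:
  65·a + (-100)·b = +0.1
  70·a + (-115)·b = +0.2
Eliminate b (×(-115) and ×(-100), subtract): -475·a = 8.50 → a = ∂h/∂x = -0.01789
Back-substitute: b = ∂h/∂y = -0.01263.
Flow = −∇h = (+0.01789 east, +0.01263 north), which points northeast.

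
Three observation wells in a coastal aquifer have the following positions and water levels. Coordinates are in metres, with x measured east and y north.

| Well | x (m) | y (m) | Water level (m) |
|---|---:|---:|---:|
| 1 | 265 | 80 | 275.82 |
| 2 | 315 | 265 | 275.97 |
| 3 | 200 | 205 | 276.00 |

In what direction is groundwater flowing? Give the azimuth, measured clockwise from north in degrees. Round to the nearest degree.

Taking 1 as reference: 2−1 = (50, 185, +0.15); 3−1 = (-65, 125, +0.18).
Solve a·Δx + b·Δy = Δh: det = 50·125 − (-65)·185 = 18275.
∂h/∂x = [(+0.15)·125 − (+0.18)·185] / 18275 = -0.0007962
∂h/∂y = [50·(+0.18) − (-65)·(+0.15)] / 18275 = +0.001026
Flow direction (−∇h) has components (+0.0007962 E, -0.001026 N).
Azimuth = atan2(E, N) = atan2(+0.0007962, -0.001026) = 142.2° ≈ 142°.

142°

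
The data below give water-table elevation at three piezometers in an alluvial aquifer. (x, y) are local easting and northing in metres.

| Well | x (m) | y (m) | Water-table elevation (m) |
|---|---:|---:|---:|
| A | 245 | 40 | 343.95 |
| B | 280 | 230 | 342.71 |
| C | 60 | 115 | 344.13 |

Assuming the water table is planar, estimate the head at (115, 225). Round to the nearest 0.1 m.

343.3 m

Three-point gradient (reference A): Δ to B = (35, 190, -1.24), Δ to C = (-185, 75, +0.18).
∂h/∂x = -0.003367, ∂h/∂y = -0.005906 (det = 37775).
h(115, 225) = 343.95 + (-0.003367)·(-130) + (-0.005906)·(185) = 343.95 +0.438 -1.093 = 343.295 m.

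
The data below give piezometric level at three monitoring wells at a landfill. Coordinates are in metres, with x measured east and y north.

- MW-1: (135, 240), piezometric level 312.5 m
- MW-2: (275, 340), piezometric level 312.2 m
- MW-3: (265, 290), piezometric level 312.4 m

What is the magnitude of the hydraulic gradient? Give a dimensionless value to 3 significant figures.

With h = a·x + b·y + c and MW-1 as origin, the differences give:
  140·a + 100·b = -0.3
  130·a + 50·b = -0.1
Eliminate b (×50 and ×100, subtract): -6000·a = -5.00 → a = ∂h/∂x = +0.0008333
Back-substitute: b = ∂h/∂y = -0.004167.
|∇h| = √(0.0008333² + -0.004167²) = 0.00425

0.00425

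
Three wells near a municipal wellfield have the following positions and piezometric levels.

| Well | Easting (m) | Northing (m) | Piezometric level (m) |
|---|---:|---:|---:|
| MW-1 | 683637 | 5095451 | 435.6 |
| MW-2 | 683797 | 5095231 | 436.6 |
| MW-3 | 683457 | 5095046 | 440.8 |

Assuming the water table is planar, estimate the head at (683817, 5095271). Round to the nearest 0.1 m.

Three-point gradient (reference MW-1): Δ to MW-2 = (160, -220, +1.0), Δ to MW-3 = (-180, -405, +5.2).
∂h/∂x = -0.007079, ∂h/∂y = -0.009693 (det = -104400).
h(683817, 5095271) = 435.6 + (-0.007079)·(180) + (-0.009693)·(-180) = 435.6 -1.274 +1.745 = 436.071 m.

436.1 m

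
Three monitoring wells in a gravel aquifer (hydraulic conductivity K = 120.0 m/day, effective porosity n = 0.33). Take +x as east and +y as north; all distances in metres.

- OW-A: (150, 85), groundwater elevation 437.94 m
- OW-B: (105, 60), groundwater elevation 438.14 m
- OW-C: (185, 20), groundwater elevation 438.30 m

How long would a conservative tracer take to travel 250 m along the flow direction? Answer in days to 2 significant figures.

Differences from OW-A: to OW-B (Δx, Δy, Δh) = (-45, -25, +0.20); to OW-C = (35, -65, +0.36).
Determinant of the coordinate differences = (-45)·(-65) − 35·(-25) = 3800.
∂h/∂x = [(+0.20)·(-65) − (+0.36)·(-25)] / 3800 = -0.001053
∂h/∂y = [(-45)·(+0.36) − 35·(+0.20)] / 3800 = -0.006105
|∇h| = √(-0.001053² + -0.006105²) = 0.006195
Seepage velocity v = K·i/n = 120.0 × 0.006195 / 0.33 = 2.253 m/day.
t = 250 / 2.253 = 111 days.

110 days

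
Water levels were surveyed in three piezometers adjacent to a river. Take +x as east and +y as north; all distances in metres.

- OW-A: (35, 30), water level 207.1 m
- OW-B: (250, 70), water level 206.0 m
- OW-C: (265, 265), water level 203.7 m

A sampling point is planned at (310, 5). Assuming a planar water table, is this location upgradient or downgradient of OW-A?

downgradient

With h = a·x + b·y + c and OW-A as origin, the differences give:
  215·a + 40·b = -1.1
  230·a + 235·b = -3.4
Eliminate b (×235 and ×40, subtract): 41325·a = -122.50 → a = ∂h/∂x = -0.002964
Back-substitute: b = ∂h/∂y = -0.01157.
Head at (310, 5) = 207.1 + (-0.002964)·(275) + (-0.01157)·(-25) = 206.57 m.
That is lower than the 207.1 m at OW-A, so the point is downgradient.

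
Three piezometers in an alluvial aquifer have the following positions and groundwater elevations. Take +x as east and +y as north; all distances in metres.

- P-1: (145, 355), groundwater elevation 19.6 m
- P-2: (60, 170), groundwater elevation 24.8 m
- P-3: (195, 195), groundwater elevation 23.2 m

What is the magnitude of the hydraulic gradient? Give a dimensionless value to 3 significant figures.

0.0258

With h = a·x + b·y + c and P-1 as origin, the differences give:
  (-85)·a + (-185)·b = +5.2
  50·a + (-160)·b = +3.6
Eliminate b (×(-160) and ×(-185), subtract): 22850·a = -166.00 → a = ∂h/∂x = -0.007265
Back-substitute: b = ∂h/∂y = -0.02477.
|∇h| = √(-0.007265² + -0.02477²) = 0.02581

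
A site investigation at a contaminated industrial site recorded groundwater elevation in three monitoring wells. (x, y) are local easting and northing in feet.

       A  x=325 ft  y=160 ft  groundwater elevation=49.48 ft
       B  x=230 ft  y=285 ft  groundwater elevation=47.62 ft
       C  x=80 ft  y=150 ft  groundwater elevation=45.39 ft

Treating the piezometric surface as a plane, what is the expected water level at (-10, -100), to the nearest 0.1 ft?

Differences from A: to B (Δx, Δy, Δh) = (-95, 125, -1.86); to C = (-245, -10, -4.09).
Determinant of the coordinate differences = (-95)·(-10) − (-245)·125 = 31575.
∂h/∂x = [(-1.86)·(-10) − (-4.09)·125] / 31575 = +0.01678
∂h/∂y = [(-95)·(-4.09) − (-245)·(-1.86)] / 31575 = -0.002127
h(-10, -100) = 49.48 + (+0.01678)·(-335) + (-0.002127)·(-260) = 49.48 -5.622 +0.553 = 44.411 ft.

44.4 ft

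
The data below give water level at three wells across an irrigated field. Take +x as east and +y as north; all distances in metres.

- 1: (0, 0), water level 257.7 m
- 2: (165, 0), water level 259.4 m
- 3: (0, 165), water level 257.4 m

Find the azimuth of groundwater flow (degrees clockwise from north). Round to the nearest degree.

280°

∂h/∂x = (259.4 − 257.7) / (165 − 0) = +0.01030
∂h/∂y = (257.4 − 257.7) / (165 − 0) = -0.001818
Flow direction (−∇h) has components (-0.01030 E, +0.001818 N).
Azimuth = atan2(E, N) = atan2(-0.01030, +0.001818) = 280.0° ≈ 280°.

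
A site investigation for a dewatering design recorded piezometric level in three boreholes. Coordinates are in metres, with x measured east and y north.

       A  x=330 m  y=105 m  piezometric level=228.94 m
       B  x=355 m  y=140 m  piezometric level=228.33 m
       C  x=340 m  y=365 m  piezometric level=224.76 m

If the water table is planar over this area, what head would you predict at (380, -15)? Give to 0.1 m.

230.8 m

With h = a·x + b·y + c and A as origin, the differences give:
  25·a + 35·b = -0.61
  10·a + 260·b = -4.18
Eliminate b (×260 and ×35, subtract): 6150·a = -12.300 → a = ∂h/∂x = -0.002000
Back-substitute: b = ∂h/∂y = -0.01600.
h(380, -15) = 228.94 + (-0.002000)·(50) + (-0.01600)·(-120) = 228.94 -0.100 +1.920 = 230.760 m.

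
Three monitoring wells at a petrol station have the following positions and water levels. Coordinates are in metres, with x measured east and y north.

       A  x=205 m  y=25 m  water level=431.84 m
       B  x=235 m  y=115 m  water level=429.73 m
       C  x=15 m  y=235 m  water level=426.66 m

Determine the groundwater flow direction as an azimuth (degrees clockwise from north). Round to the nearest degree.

Differences from A: to B (Δx, Δy, Δh) = (30, 90, -2.11); to C = (-190, 210, -5.18).
Solve a·Δx + b·Δy = Δh: det = 30·210 − (-190)·90 = 23400.
∂h/∂x = [(-2.11)·210 − (-5.18)·90] / 23400 = +0.0009872
∂h/∂y = [30·(-5.18) − (-190)·(-2.11)] / 23400 = -0.02377
Flow direction (−∇h) has components (-0.0009872 E, +0.02377 N).
Azimuth = atan2(E, N) = atan2(-0.0009872, +0.02377) = 357.6° ≈ 358°.

358°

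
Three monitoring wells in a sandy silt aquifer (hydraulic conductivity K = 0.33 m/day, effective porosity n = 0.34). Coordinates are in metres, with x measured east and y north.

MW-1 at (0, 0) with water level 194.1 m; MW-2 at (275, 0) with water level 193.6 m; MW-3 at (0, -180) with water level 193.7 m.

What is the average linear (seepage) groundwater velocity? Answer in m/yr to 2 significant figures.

1.0 m/yr

∂h/∂x = (193.6 − 194.1) / (275 − 0) = -0.001818
∂h/∂y = (193.7 − 194.1) / (-180 − 0) = +0.002222
|∇h| = √(-0.001818² + 0.002222²) = 0.002871
Seepage velocity v = K·i/n = 0.33 × 0.002871 / 0.34 = 0.002787 m/day = 1.018 m/yr.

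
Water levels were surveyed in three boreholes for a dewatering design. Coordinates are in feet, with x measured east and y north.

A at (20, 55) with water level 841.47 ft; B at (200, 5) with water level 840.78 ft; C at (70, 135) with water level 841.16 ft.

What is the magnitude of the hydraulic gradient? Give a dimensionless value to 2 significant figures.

0.0044

Differences from A: to B (Δx, Δy, Δh) = (180, -50, -0.69); to C = (50, 80, -0.31).
Determinant of the coordinate differences = 180·80 − 50·(-50) = 16900.
∂h/∂x = [(-0.69)·80 − (-0.31)·(-50)] / 16900 = -0.004183
∂h/∂y = [180·(-0.31) − 50·(-0.69)] / 16900 = -0.001260
|∇h| = √(-0.004183² + -0.001260²) = 0.004369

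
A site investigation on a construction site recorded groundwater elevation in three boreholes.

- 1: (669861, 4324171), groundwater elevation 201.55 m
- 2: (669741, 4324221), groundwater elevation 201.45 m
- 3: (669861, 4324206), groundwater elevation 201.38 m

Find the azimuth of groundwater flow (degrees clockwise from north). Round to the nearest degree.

014°

Differences from 1: to 2 (Δx, Δy, Δh) = (-120, 50, -0.10); to 3 = (0, 35, -0.17).
Solve a·Δx + b·Δy = Δh: det = (-120)·35 − 0·50 = -4200.
∂h/∂x = [(-0.10)·35 − (-0.17)·50] / -4200 = -0.001190
∂h/∂y = [(-120)·(-0.17) − 0·(-0.10)] / -4200 = -0.004857
Flow direction (−∇h) has components (+0.001190 E, +0.004857 N).
Azimuth = atan2(E, N) = atan2(+0.001190, +0.004857) = 13.8° ≈ 014°.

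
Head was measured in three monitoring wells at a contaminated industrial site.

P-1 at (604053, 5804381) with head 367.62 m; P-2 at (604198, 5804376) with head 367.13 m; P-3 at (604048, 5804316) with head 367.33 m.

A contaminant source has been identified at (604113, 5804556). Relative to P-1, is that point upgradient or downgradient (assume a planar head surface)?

With h = a·x + b·y + c and P-1 as origin, the differences give:
  145·a + (-5)·b = -0.49
  (-5)·a + (-65)·b = -0.29
Eliminate b (×(-65) and ×(-5), subtract): -9450·a = 30.400 → a = ∂h/∂x = -0.003217
Back-substitute: b = ∂h/∂y = +0.004709.
Head at (604113, 5804556) = 367.62 + (-0.003217)·(60) + (+0.004709)·(175) = 368.25 m.
That is higher than the 367.62 m at P-1, so the point is upgradient.

upgradient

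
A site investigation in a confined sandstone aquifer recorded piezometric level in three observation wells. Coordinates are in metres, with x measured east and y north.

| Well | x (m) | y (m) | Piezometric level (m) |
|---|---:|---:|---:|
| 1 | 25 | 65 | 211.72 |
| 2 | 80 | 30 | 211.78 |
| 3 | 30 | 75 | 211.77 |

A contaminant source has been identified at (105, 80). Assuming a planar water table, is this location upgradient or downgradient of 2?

upgradient

Taking 1 as reference: 2−1 = (55, -35, +0.06); 3−1 = (5, 10, +0.05).
Solve a·Δx + b·Δy = Δh: det = 55·10 − 5·(-35) = 725.
∂h/∂x = [(+0.06)·10 − (+0.05)·(-35)] / 725 = +0.003241
∂h/∂y = [55·(+0.05) − 5·(+0.06)] / 725 = +0.003379
Head at (105, 80) = 211.72 + (+0.003241)·(80) + (+0.003379)·(15) = 212.03 m.
That is higher than the 211.78 m at 2, so the point is upgradient.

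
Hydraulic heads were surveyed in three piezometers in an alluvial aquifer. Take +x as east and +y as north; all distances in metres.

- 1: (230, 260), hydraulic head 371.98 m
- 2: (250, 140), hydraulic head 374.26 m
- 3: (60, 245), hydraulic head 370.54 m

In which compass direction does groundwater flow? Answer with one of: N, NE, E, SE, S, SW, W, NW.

Taking 1 as reference: 2−1 = (20, -120, +2.28); 3−1 = (-170, -15, -1.44).
Solve a·Δx + b·Δy = Δh: det = 20·(-15) − (-170)·(-120) = -20700.
∂h/∂x = [(+2.28)·(-15) − (-1.44)·(-120)] / -20700 = +0.010000
∂h/∂y = [20·(-1.44) − (-170)·(+2.28)] / -20700 = -0.01733
Flow = −∇h = (-0.010000 east, +0.01733 north), which points northwest.

NW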